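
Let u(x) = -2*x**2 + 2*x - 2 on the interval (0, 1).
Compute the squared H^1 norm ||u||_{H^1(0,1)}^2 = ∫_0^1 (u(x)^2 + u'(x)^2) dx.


||u||_{H^1}^2 = 62/15

The H^1 norm (squared) on an interval (0, L) is
  ||u||_{H^1}^2 = ∫_0^L u(x)^2 dx + ∫_0^L u'(x)^2 dx.
Compute u'(x) = 2 - 4*x.
Then u(x)^2 = 4*x**4 - 8*x**3 + 12*x**2 - 8*x + 4 and u'(x)^2 = 16*x**2 - 16*x + 4.
Integrate each monomial from 0 to 1 using ∫_0^1 c·x^n dx = c·1^(n+1)/(n+1):
  ∫_0^1 u(x)^2 dx = ∫_0^1 (4*x^4 - 8*x^3 + 12*x^2 - 8*x + 4) dx. Term by term:
    ∫_0^1 4*x^4 dx = 4/5;  ∫_0^1 -8*x^3 dx = -2;  ∫_0^1 12*x^2 dx = 4;
    ∫_0^1 -8*x dx = -4;  ∫_0^1 4 dx = 4.
  Sum: 4/5 − 2 + 4 − 4 + 4 = 14/5.
  ∫_0^1 u'(x)^2 dx = ∫_0^1 (16*x^2 - 16*x + 4) dx. Term by term:
    ∫_0^1 16*x^2 dx = 16/3;  ∫_0^1 -16*x dx = -8;  ∫_0^1 4 dx = 4.
  Sum: 16/3 − 8 + 4 = 4/3.
Adding: ||u||_{H^1}^2 = 14/5 + 4/3 = 62/15.


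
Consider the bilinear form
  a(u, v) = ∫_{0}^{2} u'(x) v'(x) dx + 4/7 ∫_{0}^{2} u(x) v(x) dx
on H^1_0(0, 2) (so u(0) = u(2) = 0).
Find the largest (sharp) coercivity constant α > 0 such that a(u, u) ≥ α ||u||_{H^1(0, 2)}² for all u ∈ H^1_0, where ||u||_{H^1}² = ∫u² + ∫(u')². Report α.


α = (16/7 + π^2)/(4 + π^2)

Coercivity of a(·,·) on H^1_0(0, 2) means a(u, u) ≥ α ||u||_{H^1}² for every u ∈ H^1_0.
The interval has length L = 2, and Poincaré/coercivity depend only on L. Here a(u, u) = ∫(u')² + (4/7)·∫u².
Here 0 < c = 4/7 < 1. The condition a(u,u) ≥ α||u||_{H^1}² reads (1−α)∫(u')² ≥ (α−c)∫u². Any admissible α is ≤ 1 (rapidly oscillating u have ∫u²/∫(u')² → 0), and α = 1 would force 0 ≥ (1−c)∫u², impossible since c < 1; so 1−α > 0. By the sharp Poincaré inequality on H^1_0 of an interval of length L, ∫(u')² ≥ (π/L)²∫u² with equality for the first sine mode sin(π(x−x₀)/L) (x₀ the left endpoint), so the inequality holds for all u iff (1−α)(π/L)² ≥ α − c, i.e. α ≤ ((π/L)² + c)/((π/L)² + 1) = (1 + c(L/π)²)/(1 + (L/π)²). With (π/L)² = π^2/4 and c = 4/7, the largest admissible constant is α = ((π/L)² + c)/((π/L)² + 1).
Simplifying, α = (16/7 + π^2)/(4 + π^2).


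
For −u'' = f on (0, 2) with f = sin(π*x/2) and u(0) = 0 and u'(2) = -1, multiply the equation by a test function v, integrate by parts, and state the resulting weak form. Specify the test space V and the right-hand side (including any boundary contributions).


V = {v ∈ H^1(0, 2) : v(0) = 0} (test functions vanish at x = 0 where u is specified); weak form: ∫_0^2 u'v' dx = ∫_0^2 (sin(π*x/2)) v dx − v(2) for all v ∈ V.

Multiply both sides by a test function v and integrate from 0 to 2:
  ∫_0^2 −u''(x) v(x) dx = ∫_0^2 f(x) v(x) dx.
Integrate the LHS by parts once:
  ∫_0^2 −u'' v dx = −[u'(x) v(x)]_0^2 + ∫_0^2 u'(x) v'(x) dx.
Thus ∫_0^2 u'(x) v'(x) dx = ∫_0^2 f(x) v(x) dx + [u'(x) v(x)]_0^2.
Choose V so that boundary terms are either known or forced to vanish.
Mixed BC: u(0) = 0 (Dirichlet) and u'(2) = -1 (Neumann). Define V = {v ∈ H^1(0, 2) : v(0) = 0}. Then [u' v]_0^2 = u'(2)·v(2) − u'(0)·0 = − v(2).
Weak formulation: find u (satisfying any essential BC) such that ∫_0^2 u'(x) v'(x) dx = ∫_0^2 f v dx − v(2) for all v ∈ V (Dirichlet at 0 absorbed into V; Neumann datum at x = 2 contributes the boundary term).
Substituting f(x) = sin(π*x/2), the right-hand side is ∫_0^2 (sin(π*x/2)) v dx − v(2).


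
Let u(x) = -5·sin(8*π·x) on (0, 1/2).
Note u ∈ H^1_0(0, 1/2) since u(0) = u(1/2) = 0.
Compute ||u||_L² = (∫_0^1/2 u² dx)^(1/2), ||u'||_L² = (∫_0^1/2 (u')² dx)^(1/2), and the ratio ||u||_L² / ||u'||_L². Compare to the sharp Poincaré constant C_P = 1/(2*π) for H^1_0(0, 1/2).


||u||_L² / ||u'||_L² = 1/(8*π) < C_P = 1/(2*π).

u(x) = -5·sin(8*π·x), so u'(x) = -40*π*cos(8*π*x).
Writing u(x) = A·sin(kπx/L) with A = -5 and k = 4, use ∫_0^L sin²(kπx/L) dx = L/2 and ∫_0^L cos²(kπx/L) dx = L/2.
u² = 25·sin²(8*π·x) and (u')² = 1600*π^2·cos²(8*π·x), and each of sin², cos² integrates to L/2 = 1/4 over (0, 1/2).
∫_0^1/2 u² dx = 25/4, so ||u||_L² = 5/2.
∫_0^1/2 (u')² dx = 400*π^2, so ||u'||_L² = 20*π.
Ratio ||u||_L² / ||u'||_L² = 1/(8*π).
Sharp Poincaré constant on H^1_0(0, 1/2) is C_P = L/π = 1/(2*π), achieved by sin(2*π·x).
This is the k = 4 harmonic; the ratio L/(kπ) is strictly less than C_P = L/π, consistent with the sharp inequality ||u||_L² ≤ C_P ||u'||_L².


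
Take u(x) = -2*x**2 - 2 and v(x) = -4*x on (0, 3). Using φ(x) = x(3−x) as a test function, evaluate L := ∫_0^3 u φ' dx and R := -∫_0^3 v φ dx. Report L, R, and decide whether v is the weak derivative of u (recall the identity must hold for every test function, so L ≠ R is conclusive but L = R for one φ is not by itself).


LHS = 27, RHS = 27. Yes, v = u' weakly.

u(x) = -2*x**2 - 2, classical derivative u'(x) = -4*x.
φ(x) = x(3−x), so φ'(x) = 3 - 2*x.
Note φ(0) = φ(3) = 0, so the boundary term u·φ vanishes.
LHS = ∫_0^3 u(x) φ'(x) dx = ∫_0^3 (4*x^3 - 6*x^2 + 4*x - 6) dx. Term by term:
  ∫_0^3 4*x^3 dx = 81;  ∫_0^3 -6*x^2 dx = -54;  ∫_0^3 4*x dx = 18;
  ∫_0^3 -6 dx = -18.
Sum: 81 − 54 + 18 − 18 = 27.
So LHS = 27.
∫_0^3 v(x) φ(x) dx = ∫_0^3 (4*x^3 - 12*x^2) dx. Term by term:
  ∫_0^3 4*x^3 dx = 81;  ∫_0^3 -12*x^2 dx = -108.
Sum: 81 − 108 = -27.
So RHS = -∫_0^3 v(x) φ(x) dx = 27.
LHS = RHS, so the identity holds for this test φ.
Moreover u is smooth here and v(x) = u'(x) = -4*x pointwise, so the identity holds for every test function. Hence v is the weak derivative of u.


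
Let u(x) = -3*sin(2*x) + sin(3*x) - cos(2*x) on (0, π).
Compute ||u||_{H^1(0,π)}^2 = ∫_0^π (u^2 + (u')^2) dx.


||u||_{H^1(0,π)}^2 = -12 + 30*π

u'(x) = 2*sin(2*x) - 6*cos(2*x) + 3*cos(3*x).
Expand u² and (u')² and integrate term by term on (0, π), using: for integers n ≥ 1, ∫_0^π sin²(nx) dx = ∫_0^π cos²(nx) dx = π/2; for n ≠ n', ∫_0^π sin(nx)sin(n'x) dx = ∫_0^π cos(nx)cos(n'x) dx = 0; and by product-to-sum, ∫_0^π sin(nx)cos(n'x) dx = ½∫_0^π [sin((n+n')x) + sin((n−n')x)] dx, which is 0 when n+n' is even and 2n/(n²−n'²) when n+n' is odd (it need not vanish on (0, π)).
  u² squared terms: (-1)²·∫cos(2x)² dx = 1·π/2 = π/2;  (-3)²·∫sin(2x)² dx = 9·π/2 = 9*π/2;  (1)²·∫sin(3x)² dx = 1·π/2 = π/2.
  u² cross terms: 2·(-1)·(-3)·∫cos(2x)·sin(2x) dx = 6·(0) = 0;  2·(-1)·(1)·∫cos(2x)·sin(3x) dx = -2·(6/5) = -12/5;  2·(-3)·(1)·∫sin(2x)·sin(3x) dx = -6·(0) = 0.
  So ∫_0^π u² dx = π/2 + 9*π/2 + π/2 + 0 − 12/5 + 0 = -12/5 + 11*π/2.
  (u')² squared terms: (-6)²·∫cos(2x)² dx = 36·π/2 = 18*π;  (2)²·∫sin(2x)² dx = 4·π/2 = 2*π;  (3)²·∫cos(3x)² dx = 9·π/2 = 9*π/2.
  (u')² cross terms: 2·(-6)·(2)·∫cos(2x)·sin(2x) dx = -24·(0) = 0;  2·(-6)·(3)·∫cos(2x)·cos(3x) dx = -36·(0) = 0;  2·(2)·(3)·∫sin(2x)·cos(3x) dx = 12·(-4/5) = -48/5.
  So ∫_0^π (u')² dx = 18*π + 2*π + 9*π/2 + 0 + 0 − 48/5 = -48/5 + 49*π/2.
||u||_{H^1}^2 = (-12/5 + 11*π/2) + (-48/5 + 49*π/2) = -12 + 30*π.


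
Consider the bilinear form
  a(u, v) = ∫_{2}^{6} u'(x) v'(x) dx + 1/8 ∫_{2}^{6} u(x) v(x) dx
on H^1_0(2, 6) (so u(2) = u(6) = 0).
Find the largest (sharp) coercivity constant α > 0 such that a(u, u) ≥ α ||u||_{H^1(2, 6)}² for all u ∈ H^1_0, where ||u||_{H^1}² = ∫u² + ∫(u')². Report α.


α = (2 + π^2)/(π^2 + 16)

Coercivity of a(·,·) on H^1_0(2, 6) means a(u, u) ≥ α ||u||_{H^1}² for every u ∈ H^1_0.
The interval has length L = 4, and Poincaré/coercivity depend only on L. Here a(u, u) = ∫(u')² + (1/8)·∫u².
Here 0 < c = 1/8 < 1. The condition a(u,u) ≥ α||u||_{H^1}² reads (1−α)∫(u')² ≥ (α−c)∫u². Any admissible α is ≤ 1 (rapidly oscillating u have ∫u²/∫(u')² → 0), and α = 1 would force 0 ≥ (1−c)∫u², impossible since c < 1; so 1−α > 0. By the sharp Poincaré inequality on H^1_0 of an interval of length L, ∫(u')² ≥ (π/L)²∫u² with equality for the first sine mode sin(π(x−x₀)/L) (x₀ the left endpoint), so the inequality holds for all u iff (1−α)(π/L)² ≥ α − c, i.e. α ≤ ((π/L)² + c)/((π/L)² + 1) = (1 + c(L/π)²)/(1 + (L/π)²). With (π/L)² = π^2/16 and c = 1/8, the largest admissible constant is α = ((π/L)² + c)/((π/L)² + 1).
Simplifying, α = (2 + π^2)/(π^2 + 16).


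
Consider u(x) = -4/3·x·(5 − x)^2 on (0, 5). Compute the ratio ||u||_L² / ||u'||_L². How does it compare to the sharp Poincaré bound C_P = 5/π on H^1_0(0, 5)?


||u||_L² / ||u'||_L² = 5*sqrt(14)/14 < C_P = 5/π.

u(x) = -4/3·x·(5 − x)^2, so u'(x) = -4*x^2 + 80*x/3 - 100/3.
u(x) = -4/3·x·(5 − x)^2 vanishes at x = 0 and x = 5, so u ∈ H^1_0(0, 5). Differentiate via the product rule and integrate the resulting polynomials term by term.
  ∫_0^5 u² dx = ∫_0^5 (16*x^6/9 - 320*x^5/9 + 800*x^4/3 - 8000*x^3/9 + 10000*x^2/9) dx. Term by term:
    ∫_0^5 16*x^6/9 dx = 1250000/63;  ∫_0^5 -320*x^5/9 dx = -2500000/27;  ∫_0^5 800*x^4/3 dx = 500000/3;
    ∫_0^5 -8000*x^3/9 dx = -1250000/9;  ∫_0^5 10000*x^2/9 dx = 1250000/27.
  Sum: 1250000/63 − 2500000/27 + 500000/3 − 1250000/9 + 1250000/27 = 250000/189.
  ∫_0^5 (u')² dx = ∫_0^5 (16*x^4 - 640*x^3/3 + 8800*x^2/9 - 16000*x/9 + 10000/9) dx. Term by term:
    ∫_0^5 16*x^4 dx = 10000;  ∫_0^5 -640*x^3/3 dx = -100000/3;  ∫_0^5 8800*x^2/9 dx = 1100000/27;
    ∫_0^5 -16000*x/9 dx = -200000/9;  ∫_0^5 10000/9 dx = 50000/9.
  Sum: 10000 − 100000/3 + 1100000/27 − 200000/9 + 50000/9 = 20000/27.
∫_0^5 u² dx = 250000/189, so ||u||_L² = 500*sqrt(21)/63.
∫_0^5 (u')² dx = 20000/27, so ||u'||_L² = 100*sqrt(6)/9.
Ratio ||u||_L² / ||u'||_L² = 5*sqrt(14)/14.
Sharp Poincaré constant on H^1_0(0, 5) is C_P = L/π = 5/π, achieved by sin(π/5·x).
A polynomial bump cannot attain the sharp Poincaré constant (only the first sine eigenfunction does), so the ratio is strictly less than C_P, consistent with ||u||_L² ≤ C_P ||u'||_L².


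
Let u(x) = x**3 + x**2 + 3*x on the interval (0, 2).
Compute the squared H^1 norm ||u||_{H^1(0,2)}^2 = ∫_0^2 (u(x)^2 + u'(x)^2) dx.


||u||_{H^1}^2 = 11854/35

The H^1 norm (squared) on an interval (0, L) is
  ||u||_{H^1}^2 = ∫_0^L u(x)^2 dx + ∫_0^L u'(x)^2 dx.
Compute u'(x) = 3*x**2 + 2*x + 3.
Then u(x)^2 = x**6 + 2*x**5 + 7*x**4 + 6*x**3 + 9*x**2 and u'(x)^2 = 9*x**4 + 12*x**3 + 22*x**2 + 12*x + 9.
Integrate each monomial from 0 to 2 using ∫_0^2 c·x^n dx = c·2^(n+1)/(n+1):
  ∫_0^2 u(x)^2 dx = ∫_0^2 (x^6 + 2*x^5 + 7*x^4 + 6*x^3 + 9*x^2) dx. Term by term:
    ∫_0^2 x^6 dx = 128/7;  ∫_0^2 2*x^5 dx = 64/3;  ∫_0^2 7*x^4 dx = 224/5;
    ∫_0^2 6*x^3 dx = 24;  ∫_0^2 9*x^2 dx = 24.
  Sum: 128/7 + 64/3 + 224/5 + 24 + 24 = 13904/105.
  ∫_0^2 u'(x)^2 dx = ∫_0^2 (9*x^4 + 12*x^3 + 22*x^2 + 12*x + 9) dx. Term by term:
    ∫_0^2 9*x^4 dx = 288/5;  ∫_0^2 12*x^3 dx = 48;  ∫_0^2 22*x^2 dx = 176/3;
    ∫_0^2 12*x dx = 24;  ∫_0^2 9 dx = 18.
  Sum: 288/5 + 48 + 176/3 + 24 + 18 = 3094/15.
Adding: ||u||_{H^1}^2 = 13904/105 + 3094/15 = 11854/35.


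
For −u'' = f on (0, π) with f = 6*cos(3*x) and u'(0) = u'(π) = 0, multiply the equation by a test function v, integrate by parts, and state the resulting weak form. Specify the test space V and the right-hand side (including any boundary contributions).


V = H^1(0, π) (no boundary constraint on v; u is determined up to an additive constant); weak form: ∫_0^π u'v' dx = ∫_0^π (6*cos(3*x)) v dx for all v ∈ V.

Multiply both sides by a test function v and integrate from 0 to π:
  ∫_0^π −u''(x) v(x) dx = ∫_0^π f(x) v(x) dx.
Integrate the LHS by parts once:
  ∫_0^π −u'' v dx = −[u'(x) v(x)]_0^π + ∫_0^π u'(x) v'(x) dx.
Thus ∫_0^π u'(x) v'(x) dx = ∫_0^π f(x) v(x) dx + [u'(x) v(x)]_0^π.
Choose V so that boundary terms are either known or forced to vanish.
u has homogeneous Neumann: u'(0) = u'(π) = 0. So [u' v]_0^π = 0·v(π) − 0·v(0) = 0 for any v; take V = H^1(0, π).
Weak formulation: find u (satisfying any essential BC) such that ∫_0^π u'(x) v'(x) dx = ∫_0^π f v dx for all v ∈ V (homogeneous Neumann, so boundary terms vanish).
Substituting f(x) = 6*cos(3*x), the right-hand side is ∫_0^π (6*cos(3*x)) v dx.
Compatibility check (pure Neumann): taking v ≡ 1 ∈ V gives 0 = ∫_0^π f dx + (0) − (0), i.e. ∫_0^π f dx must equal u'(0) − u'(π) = 0. Indeed ∫_0^π (6*cos(3*x)) dx = 0, so the data are compatible. The solution is then unique only up to an additive constant (fix it e.g. by requiring ∫_0^π u dx = 0).


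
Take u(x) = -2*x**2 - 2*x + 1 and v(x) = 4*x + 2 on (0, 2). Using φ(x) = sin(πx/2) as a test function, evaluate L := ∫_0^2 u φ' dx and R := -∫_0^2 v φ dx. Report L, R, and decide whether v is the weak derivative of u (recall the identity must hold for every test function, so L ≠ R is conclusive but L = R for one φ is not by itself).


LHS = 24/π, RHS = -24/π. No, v is not the weak derivative of u.

u(x) = -2*x**2 - 2*x + 1, classical derivative u'(x) = -4*x - 2.
φ(x) = sin(πx/2), so φ'(x) = π*cos(π*x/2)/2.
Note φ(0) = φ(2) = 0, so the boundary term u·φ vanishes.
LHS = ∫_0^2 u(x) φ'(x) dx = ∫_0^2 (-π*x^2*cos(π*x/2) - π*x*cos(π*x/2) + π*cos(π*x/2)/2) dx. Term by term:
  ∫_0^2 π*cos(π*x/2)/2 dx = 0;  ∫_0^2 -π*x*cos(π*x/2) dx = 8/π;  ∫_0^2 -π*x^2*cos(π*x/2) dx = 16/π.
Sum: 0 + 8/π + 16/π = 24/π.
So LHS = 24/π.
∫_0^2 v(x) φ(x) dx = ∫_0^2 (4*x*sin(π*x/2) + 2*sin(π*x/2)) dx. Term by term:
  ∫_0^2 2*sin(π*x/2) dx = 8/π;  ∫_0^2 4*x*sin(π*x/2) dx = 16/π.
Sum: 8/π + 16/π = 24/π.
So RHS = -∫_0^2 v(x) φ(x) dx = -24/π.
LHS − RHS = 48/π ≠ 0, so the identity fails.
(For a valid weak derivative the identity must hold for EVERY test function, in particular this one. The failure shows v is NOT the weak derivative of u.)
Correct weak derivative would be u'(x) = -4*x - 2.


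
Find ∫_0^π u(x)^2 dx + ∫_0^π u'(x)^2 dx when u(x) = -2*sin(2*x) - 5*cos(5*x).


||u||_{H^1(0,π)}^2 = -2080/21 + 335*π

u'(x) = 25*sin(5*x) - 4*cos(2*x).
Expand u² and (u')² and integrate term by term on (0, π), using: for integers n ≥ 1, ∫_0^π sin²(nx) dx = ∫_0^π cos²(nx) dx = π/2; for n ≠ n', ∫_0^π sin(nx)sin(n'x) dx = ∫_0^π cos(nx)cos(n'x) dx = 0; and by product-to-sum, ∫_0^π sin(nx)cos(n'x) dx = ½∫_0^π [sin((n+n')x) + sin((n−n')x)] dx, which is 0 when n+n' is even and 2n/(n²−n'²) when n+n' is odd (it need not vanish on (0, π)).
  u² squared terms: (-5)²·∫cos(5x)² dx = 25·π/2 = 25*π/2;  (-2)²·∫sin(2x)² dx = 4·π/2 = 2*π.
  u² cross terms: 2·(-5)·(-2)·∫cos(5x)·sin(2x) dx = 20·(-4/21) = -80/21.
  So ∫_0^π u² dx = 25*π/2 + 2*π − 80/21 = -80/21 + 29*π/2.
  (u')² squared terms: (-4)²·∫cos(2x)² dx = 16·π/2 = 8*π;  (25)²·∫sin(5x)² dx = 625·π/2 = 625*π/2.
  (u')² cross terms: 2·(-4)·(25)·∫cos(2x)·sin(5x) dx = -200·(10/21) = -2000/21.
  So ∫_0^π (u')² dx = 8*π + 625*π/2 − 2000/21 = -2000/21 + 641*π/2.
||u||_{H^1}^2 = (-80/21 + 29*π/2) + (-2000/21 + 641*π/2) = -2080/21 + 335*π.


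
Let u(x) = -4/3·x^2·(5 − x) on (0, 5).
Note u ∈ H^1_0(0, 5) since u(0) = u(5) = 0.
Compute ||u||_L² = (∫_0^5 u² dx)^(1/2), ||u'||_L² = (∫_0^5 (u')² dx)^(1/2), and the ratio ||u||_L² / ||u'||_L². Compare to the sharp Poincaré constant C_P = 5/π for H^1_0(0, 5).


||u||_L² / ||u'||_L² = 5*sqrt(14)/14 < C_P = 5/π.

u(x) = -4/3·x^2·(5 − x), so u'(x) = 4*x*(3*x - 10)/3.
u(x) = -4/3·x^2·(5 − x) vanishes at x = 0 and x = 5, so u ∈ H^1_0(0, 5). Differentiate via the product rule and integrate the resulting polynomials term by term.
  ∫_0^5 u² dx = ∫_0^5 (16*x^6/9 - 160*x^5/9 + 400*x^4/9) dx. Term by term:
    ∫_0^5 16*x^6/9 dx = 1250000/63;  ∫_0^5 -160*x^5/9 dx = -1250000/27;  ∫_0^5 400*x^4/9 dx = 250000/9.
  Sum: 1250000/63 − 1250000/27 + 250000/9 = 250000/189.
  ∫_0^5 (u')² dx = ∫_0^5 (16*x^4 - 320*x^3/3 + 1600*x^2/9) dx. Term by term:
    ∫_0^5 16*x^4 dx = 10000;  ∫_0^5 -320*x^3/3 dx = -50000/3;  ∫_0^5 1600*x^2/9 dx = 200000/27.
  Sum: 10000 − 50000/3 + 200000/27 = 20000/27.
∫_0^5 u² dx = 250000/189, so ||u||_L² = 500*sqrt(21)/63.
∫_0^5 (u')² dx = 20000/27, so ||u'||_L² = 100*sqrt(6)/9.
Ratio ||u||_L² / ||u'||_L² = 5*sqrt(14)/14.
Sharp Poincaré constant on H^1_0(0, 5) is C_P = L/π = 5/π, achieved by sin(π/5·x).
A polynomial bump cannot attain the sharp Poincaré constant (only the first sine eigenfunction does), so the ratio is strictly less than C_P, consistent with ||u||_L² ≤ C_P ||u'||_L².


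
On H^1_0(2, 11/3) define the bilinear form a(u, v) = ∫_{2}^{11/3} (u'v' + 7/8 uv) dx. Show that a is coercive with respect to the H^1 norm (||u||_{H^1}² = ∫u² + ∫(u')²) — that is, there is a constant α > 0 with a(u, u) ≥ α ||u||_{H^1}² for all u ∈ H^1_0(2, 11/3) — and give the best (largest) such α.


α = (175 + 72*π^2)/(8*(25 + 9*π^2))

Coercivity of a(·,·) on H^1_0(2, 11/3) means a(u, u) ≥ α ||u||_{H^1}² for every u ∈ H^1_0.
The interval has length L = 5/3, and Poincaré/coercivity depend only on L. Here a(u, u) = ∫(u')² + (7/8)·∫u².
Here 0 < c = 7/8 < 1. The condition a(u,u) ≥ α||u||_{H^1}² reads (1−α)∫(u')² ≥ (α−c)∫u². Any admissible α is ≤ 1 (rapidly oscillating u have ∫u²/∫(u')² → 0), and α = 1 would force 0 ≥ (1−c)∫u², impossible since c < 1; so 1−α > 0. By the sharp Poincaré inequality on H^1_0 of an interval of length L, ∫(u')² ≥ (π/L)²∫u² with equality for the first sine mode sin(π(x−x₀)/L) (x₀ the left endpoint), so the inequality holds for all u iff (1−α)(π/L)² ≥ α − c, i.e. α ≤ ((π/L)² + c)/((π/L)² + 1) = (1 + c(L/π)²)/(1 + (L/π)²). With (π/L)² = 9*π^2/25 and c = 7/8, the largest admissible constant is α = ((π/L)² + c)/((π/L)² + 1).
Simplifying, α = (175 + 72*π^2)/(8*(25 + 9*π^2)).


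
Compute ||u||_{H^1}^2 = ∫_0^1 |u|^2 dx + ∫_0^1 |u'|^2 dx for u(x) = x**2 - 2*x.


||u||_{H^1}^2 = 28/15

The H^1 norm (squared) on an interval (0, L) is
  ||u||_{H^1}^2 = ∫_0^L u(x)^2 dx + ∫_0^L u'(x)^2 dx.
Compute u'(x) = 2*x - 2.
Then u(x)^2 = x**4 - 4*x**3 + 4*x**2 and u'(x)^2 = 4*x**2 - 8*x + 4.
Integrate each monomial from 0 to 1 using ∫_0^1 c·x^n dx = c·1^(n+1)/(n+1):
  ∫_0^1 u(x)^2 dx = ∫_0^1 (x^4 - 4*x^3 + 4*x^2) dx. Term by term:
    ∫_0^1 x^4 dx = 1/5;  ∫_0^1 -4*x^3 dx = -1;  ∫_0^1 4*x^2 dx = 4/3.
  Sum: 1/5 − 1 + 4/3 = 8/15.
  ∫_0^1 u'(x)^2 dx = ∫_0^1 (4*x^2 - 8*x + 4) dx. Term by term:
    ∫_0^1 4*x^2 dx = 4/3;  ∫_0^1 -8*x dx = -4;  ∫_0^1 4 dx = 4.
  Sum: 4/3 − 4 + 4 = 4/3.
Adding: ||u||_{H^1}^2 = 8/15 + 4/3 = 28/15.


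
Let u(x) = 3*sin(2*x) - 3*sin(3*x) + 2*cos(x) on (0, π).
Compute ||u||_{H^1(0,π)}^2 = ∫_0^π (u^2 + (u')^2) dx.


||u||_{H^1(0,π)}^2 = 32 + 143*π/2

u'(x) = -2*sin(x) + 6*cos(2*x) - 9*cos(3*x).
Expand u² and (u')² and integrate term by term on (0, π), using: for integers n ≥ 1, ∫_0^π sin²(nx) dx = ∫_0^π cos²(nx) dx = π/2; for n ≠ n', ∫_0^π sin(nx)sin(n'x) dx = ∫_0^π cos(nx)cos(n'x) dx = 0; and by product-to-sum, ∫_0^π sin(nx)cos(n'x) dx = ½∫_0^π [sin((n+n')x) + sin((n−n')x)] dx, which is 0 when n+n' is even and 2n/(n²−n'²) when n+n' is odd (it need not vanish on (0, π)).
  u² squared terms: (-3)²·∫sin(3x)² dx = 9·π/2 = 9*π/2;  (2)²·∫cos(x)² dx = 4·π/2 = 2*π;  (3)²·∫sin(2x)² dx = 9·π/2 = 9*π/2.
  u² cross terms: 2·(-3)·(2)·∫sin(3x)·cos(x) dx = -12·(0) = 0;  2·(-3)·(3)·∫sin(3x)·sin(2x) dx = -18·(0) = 0;  2·(2)·(3)·∫cos(x)·sin(2x) dx = 12·(4/3) = 16.
  So ∫_0^π u² dx = 9*π/2 + 2*π + 9*π/2 + 0 + 0 + 16 = 16 + 11*π.
  (u')² squared terms: (-9)²·∫cos(3x)² dx = 81·π/2 = 81*π/2;  (-2)²·∫sin(x)² dx = 4·π/2 = 2*π;  (6)²·∫cos(2x)² dx = 36·π/2 = 18*π.
  (u')² cross terms: 2·(-9)·(-2)·∫cos(3x)·sin(x) dx = 36·(0) = 0;  2·(-9)·(6)·∫cos(3x)·cos(2x) dx = -108·(0) = 0;  2·(-2)·(6)·∫sin(x)·cos(2x) dx = -24·(-2/3) = 16.
  So ∫_0^π (u')² dx = 81*π/2 + 2*π + 18*π + 0 + 0 + 16 = 16 + 121*π/2.
||u||_{H^1}^2 = (16 + 11*π) + (16 + 121*π/2) = 32 + 143*π/2.


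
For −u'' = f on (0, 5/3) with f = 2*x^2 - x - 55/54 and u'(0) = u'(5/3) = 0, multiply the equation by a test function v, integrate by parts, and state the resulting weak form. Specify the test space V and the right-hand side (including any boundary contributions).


V = H^1(0, 5/3) (no boundary constraint on v; u is determined up to an additive constant); weak form: ∫_0^5/3 u'v' dx = ∫_0^5/3 (2*x^2 - x - 55/54) v dx for all v ∈ V.

Multiply both sides by a test function v and integrate from 0 to 5/3:
  ∫_0^5/3 −u''(x) v(x) dx = ∫_0^5/3 f(x) v(x) dx.
Integrate the LHS by parts once:
  ∫_0^5/3 −u'' v dx = −[u'(x) v(x)]_0^5/3 + ∫_0^5/3 u'(x) v'(x) dx.
Thus ∫_0^5/3 u'(x) v'(x) dx = ∫_0^5/3 f(x) v(x) dx + [u'(x) v(x)]_0^5/3.
Choose V so that boundary terms are either known or forced to vanish.
u has homogeneous Neumann: u'(0) = u'(5/3) = 0. So [u' v]_0^5/3 = 0·v(5/3) − 0·v(0) = 0 for any v; take V = H^1(0, 5/3).
Weak formulation: find u (satisfying any essential BC) such that ∫_0^5/3 u'(x) v'(x) dx = ∫_0^5/3 f v dx for all v ∈ V (homogeneous Neumann, so boundary terms vanish).
Substituting f(x) = 2*x^2 - x - 55/54, the right-hand side is ∫_0^5/3 (2*x^2 - x - 55/54) v dx.
Compatibility check (pure Neumann): taking v ≡ 1 ∈ V gives 0 = ∫_0^5/3 f dx + (0) − (0), i.e. ∫_0^5/3 f dx must equal u'(0) − u'(5/3) = 0. Indeed ∫_0^5/3 (2*x^2 - x - 55/54) dx = 0, so the data are compatible. The solution is then unique only up to an additive constant (fix it e.g. by requiring ∫_0^5/3 u dx = 0).


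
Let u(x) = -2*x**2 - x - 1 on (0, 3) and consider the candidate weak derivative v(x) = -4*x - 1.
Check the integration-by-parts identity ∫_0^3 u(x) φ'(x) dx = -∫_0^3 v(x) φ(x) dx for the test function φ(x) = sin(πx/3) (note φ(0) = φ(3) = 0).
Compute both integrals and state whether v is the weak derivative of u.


LHS = 42/π, RHS = 42/π. Yes, v = u' weakly.

u(x) = -2*x**2 - x - 1, classical derivative u'(x) = -4*x - 1.
φ(x) = sin(πx/3), so φ'(x) = π*cos(π*x/3)/3.
Note φ(0) = φ(3) = 0, so the boundary term u·φ vanishes.
LHS = ∫_0^3 u(x) φ'(x) dx = ∫_0^3 (-2*π*x^2*cos(π*x/3)/3 - π*x*cos(π*x/3)/3 - π*cos(π*x/3)/3) dx. Term by term:
  ∫_0^3 -π*cos(π*x/3)/3 dx = 0;  ∫_0^3 -2*π*x^2*cos(π*x/3)/3 dx = 36/π;  ∫_0^3 -π*x*cos(π*x/3)/3 dx = 6/π.
Sum: 0 + 36/π + 6/π = 42/π.
So LHS = 42/π.
∫_0^3 v(x) φ(x) dx = ∫_0^3 (-4*x*sin(π*x/3) - sin(π*x/3)) dx. Term by term:
  ∫_0^3 -sin(π*x/3) dx = -6/π;  ∫_0^3 -4*x*sin(π*x/3) dx = -36/π.
Sum: -6/π − 36/π = -42/π.
So RHS = -∫_0^3 v(x) φ(x) dx = 42/π.
LHS = RHS, so the identity holds for this test φ.
Moreover u is smooth here and v(x) = u'(x) = -4*x - 1 pointwise, so the identity holds for every test function. Hence v is the weak derivative of u.


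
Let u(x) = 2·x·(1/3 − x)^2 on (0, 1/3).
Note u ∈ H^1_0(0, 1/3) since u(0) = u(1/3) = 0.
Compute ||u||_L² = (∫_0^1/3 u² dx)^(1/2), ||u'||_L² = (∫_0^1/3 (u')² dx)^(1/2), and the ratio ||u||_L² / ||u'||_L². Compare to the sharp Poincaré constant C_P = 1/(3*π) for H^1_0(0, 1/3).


||u||_L² / ||u'||_L² = sqrt(14)/42 < C_P = 1/(3*π).

u(x) = 2·x·(1/3 − x)^2, so u'(x) = 6*x^2 - 8*x/3 + 2/9.
u(x) = 2·x·(1/3 − x)^2 vanishes at x = 0 and x = 1/3, so u ∈ H^1_0(0, 1/3). Differentiate via the product rule and integrate the resulting polynomials term by term.
  ∫_0^1/3 u² dx = ∫_0^1/3 (4*x^6 - 16*x^5/3 + 8*x^4/3 - 16*x^3/27 + 4*x^2/81) dx. Term by term:
    ∫_0^1/3 4*x^6 dx = 4/15309;  ∫_0^1/3 -16*x^5/3 dx = -8/6561;  ∫_0^1/3 8*x^4/3 dx = 8/3645;
    ∫_0^1/3 -16*x^3/27 dx = -4/2187;  ∫_0^1/3 4*x^2/81 dx = 4/6561.
  Sum: 4/15309 − 8/6561 + 8/3645 − 4/2187 + 4/6561 = 4/229635.
  ∫_0^1/3 (u')² dx = ∫_0^1/3 (36*x^4 - 32*x^3 + 88*x^2/9 - 32*x/27 + 4/81) dx. Term by term:
    ∫_0^1/3 36*x^4 dx = 4/135;  ∫_0^1/3 -32*x^3 dx = -8/81;  ∫_0^1/3 88*x^2/9 dx = 88/729;
    ∫_0^1/3 -32*x/27 dx = -16/243;  ∫_0^1/3 4/81 dx = 4/243.
  Sum: 4/135 − 8/81 + 88/729 − 16/243 + 4/243 = 8/3645.
∫_0^1/3 u² dx = 4/229635, so ||u||_L² = 2*sqrt(35)/2835.
∫_0^1/3 (u')² dx = 8/3645, so ||u'||_L² = 2*sqrt(10)/135.
Ratio ||u||_L² / ||u'||_L² = sqrt(14)/42.
Sharp Poincaré constant on H^1_0(0, 1/3) is C_P = L/π = 1/(3*π), achieved by sin(3*π·x).
A polynomial bump cannot attain the sharp Poincaré constant (only the first sine eigenfunction does), so the ratio is strictly less than C_P, consistent with ||u||_L² ≤ C_P ||u'||_L².


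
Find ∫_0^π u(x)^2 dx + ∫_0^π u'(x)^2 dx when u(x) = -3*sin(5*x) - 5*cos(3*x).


||u||_{H^1(0,π)}^2 = 242*π

u'(x) = 15*sin(3*x) - 15*cos(5*x).
Expand u² and (u')² and integrate term by term on (0, π), using: for integers n ≥ 1, ∫_0^π sin²(nx) dx = ∫_0^π cos²(nx) dx = π/2; for n ≠ n', ∫_0^π sin(nx)sin(n'x) dx = ∫_0^π cos(nx)cos(n'x) dx = 0; and by product-to-sum, ∫_0^π sin(nx)cos(n'x) dx = ½∫_0^π [sin((n+n')x) + sin((n−n')x)] dx, which is 0 when n+n' is even and 2n/(n²−n'²) when n+n' is odd (it need not vanish on (0, π)).
  u² squared terms: (-5)²·∫cos(3x)² dx = 25·π/2 = 25*π/2;  (-3)²·∫sin(5x)² dx = 9·π/2 = 9*π/2.
  u² cross terms: 2·(-5)·(-3)·∫cos(3x)·sin(5x) dx = 30·(0) = 0.
  So ∫_0^π u² dx = 25*π/2 + 9*π/2 + 0 = 17*π.
  (u')² squared terms: (-15)²·∫cos(5x)² dx = 225·π/2 = 225*π/2;  (15)²·∫sin(3x)² dx = 225·π/2 = 225*π/2.
  (u')² cross terms: 2·(-15)·(15)·∫cos(5x)·sin(3x) dx = -450·(0) = 0.
  So ∫_0^π (u')² dx = 225*π/2 + 225*π/2 + 0 = 225*π.
||u||_{H^1}^2 = (17*π) + (225*π) = 242*π.


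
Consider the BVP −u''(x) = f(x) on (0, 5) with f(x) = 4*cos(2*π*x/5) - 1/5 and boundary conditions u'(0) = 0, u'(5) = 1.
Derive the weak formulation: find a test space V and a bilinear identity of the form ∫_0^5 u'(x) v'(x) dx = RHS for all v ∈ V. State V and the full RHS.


V = H^1(0, 5) (v unrestricted at boundary; u is determined up to an additive constant); weak form: ∫_0^5 u'v' dx = ∫_0^5 (4*cos(2*π*x/5) - 1/5) v dx + v(5) for all v ∈ V.

Multiply both sides by a test function v and integrate from 0 to 5:
  ∫_0^5 −u''(x) v(x) dx = ∫_0^5 f(x) v(x) dx.
Integrate the LHS by parts once:
  ∫_0^5 −u'' v dx = −[u'(x) v(x)]_0^5 + ∫_0^5 u'(x) v'(x) dx.
Thus ∫_0^5 u'(x) v'(x) dx = ∫_0^5 f(x) v(x) dx + [u'(x) v(x)]_0^5.
Choose V so that boundary terms are either known or forced to vanish.
u has inhomogeneous Neumann u'(0) = 0, u'(5) = 1. [u' v]_0^5 = (1)·v(5) − (0)·v(0) = v(5). Take V = H^1(0, 5); boundary term becomes part of RHS.
Weak formulation: find u (satisfying any essential BC) such that ∫_0^5 u'(x) v'(x) dx = ∫_0^5 f v dx + v(5) for all v ∈ V (Neumann data are natural BCs: they enter the RHS as boundary terms).
Substituting f(x) = 4*cos(2*π*x/5) - 1/5, the right-hand side is ∫_0^5 (4*cos(2*π*x/5) - 1/5) v dx + v(5).
Compatibility check (pure Neumann): taking v ≡ 1 ∈ V gives 0 = ∫_0^5 f dx + (1) − (0), i.e. ∫_0^5 f dx must equal u'(0) − u'(5) = -1. Indeed ∫_0^5 (4*cos(2*π*x/5) - 1/5) dx = -1, so the data are compatible. The solution is then unique only up to an additive constant (fix it e.g. by requiring ∫_0^5 u dx = 0).


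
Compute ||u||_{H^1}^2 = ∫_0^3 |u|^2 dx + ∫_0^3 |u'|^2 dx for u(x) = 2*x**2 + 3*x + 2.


||u||_{H^1}^2 = 4677/5

The H^1 norm (squared) on an interval (0, L) is
  ||u||_{H^1}^2 = ∫_0^L u(x)^2 dx + ∫_0^L u'(x)^2 dx.
Compute u'(x) = 4*x + 3.
Then u(x)^2 = 4*x**4 + 12*x**3 + 17*x**2 + 12*x + 4 and u'(x)^2 = 16*x**2 + 24*x + 9.
Integrate each monomial from 0 to 3 using ∫_0^3 c·x^n dx = c·3^(n+1)/(n+1):
  ∫_0^3 u(x)^2 dx = ∫_0^3 (4*x^4 + 12*x^3 + 17*x^2 + 12*x + 4) dx. Term by term:
    ∫_0^3 4*x^4 dx = 972/5;  ∫_0^3 12*x^3 dx = 243;  ∫_0^3 17*x^2 dx = 153;
    ∫_0^3 12*x dx = 54;  ∫_0^3 4 dx = 12.
  Sum: 972/5 + 243 + 153 + 54 + 12 = 3282/5.
  ∫_0^3 u'(x)^2 dx = ∫_0^3 (16*x^2 + 24*x + 9) dx. Term by term:
    ∫_0^3 16*x^2 dx = 144;  ∫_0^3 24*x dx = 108;  ∫_0^3 9 dx = 27.
  Sum: 144 + 108 + 27 = 279.
Adding: ||u||_{H^1}^2 = 3282/5 + 279 = 4677/5.


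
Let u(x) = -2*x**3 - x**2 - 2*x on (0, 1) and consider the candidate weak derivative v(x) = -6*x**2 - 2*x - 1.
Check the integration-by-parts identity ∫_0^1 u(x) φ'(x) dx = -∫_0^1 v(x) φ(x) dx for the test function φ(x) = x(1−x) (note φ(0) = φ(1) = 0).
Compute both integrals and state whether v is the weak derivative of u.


LHS = 4/5, RHS = 19/30. No, v is not the weak derivative of u.

u(x) = -2*x**3 - x**2 - 2*x, classical derivative u'(x) = -6*x**2 - 2*x - 2.
φ(x) = x(1−x), so φ'(x) = 1 - 2*x.
Note φ(0) = φ(1) = 0, so the boundary term u·φ vanishes.
LHS = ∫_0^1 u(x) φ'(x) dx = ∫_0^1 (4*x^4 + 3*x^2 - 2*x) dx. Term by term:
  ∫_0^1 4*x^4 dx = 4/5;  ∫_0^1 3*x^2 dx = 1;  ∫_0^1 -2*x dx = -1.
Sum: 4/5 + 1 − 1 = 4/5.
So LHS = 4/5.
∫_0^1 v(x) φ(x) dx = ∫_0^1 (6*x^4 - 4*x^3 - x^2 - x) dx. Term by term:
  ∫_0^1 6*x^4 dx = 6/5;  ∫_0^1 -4*x^3 dx = -1;  ∫_0^1 -x^2 dx = -1/3;
  ∫_0^1 -x dx = -1/2.
Sum: 6/5 − 1 − 1/3 − 1/2 = -19/30.
So RHS = -∫_0^1 v(x) φ(x) dx = 19/30.
LHS − RHS = 1/6 ≠ 0, so the identity fails.
(For a valid weak derivative the identity must hold for EVERY test function, in particular this one. The failure shows v is NOT the weak derivative of u.)
Correct weak derivative would be u'(x) = -6*x**2 - 2*x - 2.


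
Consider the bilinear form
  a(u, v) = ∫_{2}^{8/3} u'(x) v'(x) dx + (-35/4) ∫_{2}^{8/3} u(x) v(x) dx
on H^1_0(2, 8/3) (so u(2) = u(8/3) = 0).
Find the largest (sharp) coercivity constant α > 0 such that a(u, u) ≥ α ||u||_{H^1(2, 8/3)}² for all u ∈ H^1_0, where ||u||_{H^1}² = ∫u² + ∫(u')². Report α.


α = (-35 + 9*π^2)/(4 + 9*π^2)

Coercivity of a(·,·) on H^1_0(2, 8/3) means a(u, u) ≥ α ||u||_{H^1}² for every u ∈ H^1_0.
The interval has length L = 2/3, and Poincaré/coercivity depend only on L. Here a(u, u) = ∫(u')² + (-35/4)·∫u².
Here c = -35/4 < 0 with |c| < (π/L)² = 9*π^2/4, so coercivity still holds. The condition a(u,u) ≥ α||u||_{H^1}² reads (1−α)∫(u')² ≥ (α−c)∫u². Any admissible α is ≤ 1 (rapidly oscillating u have ∫u²/∫(u')² → 0), and α = 1 would force 0 ≥ (1−c)∫u², impossible since c < 1; so 1−α > 0. By the sharp Poincaré inequality on H^1_0 of an interval of length L, ∫(u')² ≥ (π/L)²∫u² with equality for the first sine mode sin(π(x−x₀)/L) (x₀ the left endpoint), so the inequality holds for all u iff (1−α)(π/L)² ≥ α − c, i.e. α ≤ ((π/L)² + c)/((π/L)² + 1) = (1 + c(L/π)²)/(1 + (L/π)²). (Direct route, valid since c ≤ 0: Poincaré gives c∫u² ≥ c(L/π)²∫(u')², so a(u,u) ≥ (1 + c(L/π)²)∫(u')², while ||u||_{H^1}² ≤ (1 + (L/π)²)∫(u')²; dividing yields the same α.) With (π/L)² = 9*π^2/4 and c = -35/4, the largest admissible constant is α = ((π/L)² + c)/((π/L)² + 1).
Simplifying, α = (-35 + 9*π^2)/(4 + 9*π^2).


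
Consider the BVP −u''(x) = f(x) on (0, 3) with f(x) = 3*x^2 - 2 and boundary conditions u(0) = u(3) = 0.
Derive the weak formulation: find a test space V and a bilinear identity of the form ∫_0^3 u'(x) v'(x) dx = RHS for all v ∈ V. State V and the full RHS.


V = H^1_0(0, 3) (so v(0) = v(3) = 0); weak form: ∫_0^3 u'v' dx = ∫_0^3 (3*x^2 - 2) v dx for all v ∈ V.

Multiply both sides by a test function v and integrate from 0 to 3:
  ∫_0^3 −u''(x) v(x) dx = ∫_0^3 f(x) v(x) dx.
Integrate the LHS by parts once:
  ∫_0^3 −u'' v dx = −[u'(x) v(x)]_0^3 + ∫_0^3 u'(x) v'(x) dx.
Thus ∫_0^3 u'(x) v'(x) dx = ∫_0^3 f(x) v(x) dx + [u'(x) v(x)]_0^3.
Choose V so that boundary terms are either known or forced to vanish.
u is Dirichlet: u(0) = u(3) = 0. Let V = H^1_0(0, 3); then v(0) = v(3) = 0, and [u' v]_0^3 = 0.
Weak formulation: find u (satisfying any essential BC) such that ∫_0^3 u'(x) v'(x) dx = ∫_0^3 f v dx for all v ∈ V.
Substituting f(x) = 3*x^2 - 2, the right-hand side is ∫_0^3 (3*x^2 - 2) v dx.


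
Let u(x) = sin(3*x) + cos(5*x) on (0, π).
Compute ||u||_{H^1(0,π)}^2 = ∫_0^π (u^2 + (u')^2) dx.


||u||_{H^1(0,π)}^2 = 18*π

u'(x) = -5*sin(5*x) + 3*cos(3*x).
Expand u² and (u')² and integrate term by term on (0, π), using: for integers n ≥ 1, ∫_0^π sin²(nx) dx = ∫_0^π cos²(nx) dx = π/2; for n ≠ n', ∫_0^π sin(nx)sin(n'x) dx = ∫_0^π cos(nx)cos(n'x) dx = 0; and by product-to-sum, ∫_0^π sin(nx)cos(n'x) dx = ½∫_0^π [sin((n+n')x) + sin((n−n')x)] dx, which is 0 when n+n' is even and 2n/(n²−n'²) when n+n' is odd (it need not vanish on (0, π)).
  u² squared terms: (1)²·∫cos(5x)² dx = 1·π/2 = π/2;  (1)²·∫sin(3x)² dx = 1·π/2 = π/2.
  u² cross terms: 2·(1)·(1)·∫cos(5x)·sin(3x) dx = 2·(0) = 0.
  So ∫_0^π u² dx = π/2 + π/2 + 0 = π.
  (u')² squared terms: (-5)²·∫sin(5x)² dx = 25·π/2 = 25*π/2;  (3)²·∫cos(3x)² dx = 9·π/2 = 9*π/2.
  (u')² cross terms: 2·(-5)·(3)·∫sin(5x)·cos(3x) dx = -30·(0) = 0.
  So ∫_0^π (u')² dx = 25*π/2 + 9*π/2 + 0 = 17*π.
||u||_{H^1}^2 = (π) + (17*π) = 18*π.


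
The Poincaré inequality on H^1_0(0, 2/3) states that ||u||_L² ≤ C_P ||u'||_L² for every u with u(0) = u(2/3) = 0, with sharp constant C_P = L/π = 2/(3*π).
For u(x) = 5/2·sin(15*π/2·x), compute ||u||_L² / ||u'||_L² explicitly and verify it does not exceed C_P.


||u||_L² / ||u'||_L² = 2/(15*π) < C_P = 2/(3*π).

u(x) = 5/2·sin(15*π/2·x), so u'(x) = 75*π*cos(15*π*x/2)/4.
Writing u(x) = A·sin(kπx/L) with A = 5/2 and k = 5, use ∫_0^L sin²(kπx/L) dx = L/2 and ∫_0^L cos²(kπx/L) dx = L/2.
u² = 25/4·sin²(15*π/2·x) and (u')² = 5625*π^2/16·cos²(15*π/2·x), and each of sin², cos² integrates to L/2 = 1/3 over (0, 2/3).
∫_0^2/3 u² dx = 25/12, so ||u||_L² = 5*sqrt(3)/6.
∫_0^2/3 (u')² dx = 1875*π^2/16, so ||u'||_L² = 25*sqrt(3)*π/4.
Ratio ||u||_L² / ||u'||_L² = 2/(15*π).
Sharp Poincaré constant on H^1_0(0, 2/3) is C_P = L/π = 2/(3*π), achieved by sin(3*π/2·x).
This is the k = 5 harmonic; the ratio L/(kπ) is strictly less than C_P = L/π, consistent with the sharp inequality ||u||_L² ≤ C_P ||u'||_L².


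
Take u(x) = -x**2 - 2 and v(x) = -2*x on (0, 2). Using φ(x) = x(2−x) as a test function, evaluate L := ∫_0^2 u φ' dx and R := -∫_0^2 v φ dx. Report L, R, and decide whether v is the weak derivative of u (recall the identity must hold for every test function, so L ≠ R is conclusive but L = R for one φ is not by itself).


LHS = 8/3, RHS = 8/3. Yes, v = u' weakly.

u(x) = -x**2 - 2, classical derivative u'(x) = -2*x.
φ(x) = x(2−x), so φ'(x) = 2 - 2*x.
Note φ(0) = φ(2) = 0, so the boundary term u·φ vanishes.
LHS = ∫_0^2 u(x) φ'(x) dx = ∫_0^2 (2*x^3 - 2*x^2 + 4*x - 4) dx. Term by term:
  ∫_0^2 2*x^3 dx = 8;  ∫_0^2 -2*x^2 dx = -16/3;  ∫_0^2 4*x dx = 8;
  ∫_0^2 -4 dx = -8.
Sum: 8 − 16/3 + 8 − 8 = 8/3.
So LHS = 8/3.
∫_0^2 v(x) φ(x) dx = ∫_0^2 (2*x^3 - 4*x^2) dx. Term by term:
  ∫_0^2 2*x^3 dx = 8;  ∫_0^2 -4*x^2 dx = -32/3.
Sum: 8 − 32/3 = -8/3.
So RHS = -∫_0^2 v(x) φ(x) dx = 8/3.
LHS = RHS, so the identity holds for this test φ.
Moreover u is smooth here and v(x) = u'(x) = -2*x pointwise, so the identity holds for every test function. Hence v is the weak derivative of u.


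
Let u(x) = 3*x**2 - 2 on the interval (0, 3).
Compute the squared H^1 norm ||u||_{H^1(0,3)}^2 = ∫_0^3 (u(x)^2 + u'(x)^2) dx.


||u||_{H^1}^2 = 3327/5

The H^1 norm (squared) on an interval (0, L) is
  ||u||_{H^1}^2 = ∫_0^L u(x)^2 dx + ∫_0^L u'(x)^2 dx.
Compute u'(x) = 6*x.
Then u(x)^2 = 9*x**4 - 12*x**2 + 4 and u'(x)^2 = 36*x**2.
Integrate each monomial from 0 to 3 using ∫_0^3 c·x^n dx = c·3^(n+1)/(n+1):
  ∫_0^3 u(x)^2 dx = ∫_0^3 (9*x^4 - 12*x^2 + 4) dx. Term by term:
    ∫_0^3 9*x^4 dx = 2187/5;  ∫_0^3 -12*x^2 dx = -108;  ∫_0^3 4 dx = 12.
  Sum: 2187/5 − 108 + 12 = 1707/5.
  ∫_0^3 u'(x)^2 dx = ∫_0^3 (36*x^2) dx. Term by term:
    ∫_0^3 36*x^2 dx = 324.
Adding: ||u||_{H^1}^2 = 1707/5 + 324 = 3327/5.


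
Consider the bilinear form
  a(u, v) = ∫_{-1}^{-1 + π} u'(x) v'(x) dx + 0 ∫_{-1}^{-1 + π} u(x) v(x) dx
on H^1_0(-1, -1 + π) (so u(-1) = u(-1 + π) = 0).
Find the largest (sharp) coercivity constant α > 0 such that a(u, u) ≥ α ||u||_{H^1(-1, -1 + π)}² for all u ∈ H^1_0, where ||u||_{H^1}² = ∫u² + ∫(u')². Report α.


α = 1/2

Coercivity of a(·,·) on H^1_0(-1, -1 + π) means a(u, u) ≥ α ||u||_{H^1}² for every u ∈ H^1_0.
The interval has length L = π, and Poincaré/coercivity depend only on L. Here a(u, u) = ∫(u')² + (0)·∫u².
Here c = 0, so a(u,u) = ∫(u')² alone. The condition a(u,u) ≥ α||u||_{H^1}² reads (1−α)∫(u')² ≥ (α−c)∫u². Any admissible α is ≤ 1 (rapidly oscillating u have ∫u²/∫(u')² → 0), and α = 1 would force 0 ≥ (1−c)∫u², impossible since c < 1; so 1−α > 0. By the sharp Poincaré inequality on H^1_0 of an interval of length L, ∫(u')² ≥ (π/L)²∫u² with equality for the first sine mode sin(π(x−x₀)/L) (x₀ the left endpoint), so the inequality holds for all u iff (1−α)(π/L)² ≥ α − c, i.e. α ≤ ((π/L)² + c)/((π/L)² + 1) = (1 + c(L/π)²)/(1 + (L/π)²). (Direct route, valid since c ≤ 0: Poincaré gives c∫u² ≥ c(L/π)²∫(u')², so a(u,u) ≥ (1 + c(L/π)²)∫(u')², while ||u||_{H^1}² ≤ (1 + (L/π)²)∫(u')²; dividing yields the same α.) With (π/L)² = 1 and c = 0, the largest admissible constant is α = ((π/L)² + c)/((π/L)² + 1).
Simplifying, α = 1/2.


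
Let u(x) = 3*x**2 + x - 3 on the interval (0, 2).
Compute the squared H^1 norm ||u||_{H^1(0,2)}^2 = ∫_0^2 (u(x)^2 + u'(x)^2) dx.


||u||_{H^1}^2 = 2464/15

The H^1 norm (squared) on an interval (0, L) is
  ||u||_{H^1}^2 = ∫_0^L u(x)^2 dx + ∫_0^L u'(x)^2 dx.
Compute u'(x) = 6*x + 1.
Then u(x)^2 = 9*x**4 + 6*x**3 - 17*x**2 - 6*x + 9 and u'(x)^2 = 36*x**2 + 12*x + 1.
Integrate each monomial from 0 to 2 using ∫_0^2 c·x^n dx = c·2^(n+1)/(n+1):
  ∫_0^2 u(x)^2 dx = ∫_0^2 (9*x^4 + 6*x^3 - 17*x^2 - 6*x + 9) dx. Term by term:
    ∫_0^2 9*x^4 dx = 288/5;  ∫_0^2 6*x^3 dx = 24;  ∫_0^2 -17*x^2 dx = -136/3;
    ∫_0^2 -6*x dx = -12;  ∫_0^2 9 dx = 18.
  Sum: 288/5 + 24 − 136/3 − 12 + 18 = 634/15.
  ∫_0^2 u'(x)^2 dx = ∫_0^2 (36*x^2 + 12*x + 1) dx. Term by term:
    ∫_0^2 36*x^2 dx = 96;  ∫_0^2 12*x dx = 24;  ∫_0^2 1 dx = 2.
  Sum: 96 + 24 + 2 = 122.
Adding: ||u||_{H^1}^2 = 634/15 + 122 = 2464/15.


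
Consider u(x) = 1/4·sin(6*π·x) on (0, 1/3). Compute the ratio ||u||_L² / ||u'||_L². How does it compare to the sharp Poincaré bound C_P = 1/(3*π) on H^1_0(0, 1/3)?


||u||_L² / ||u'||_L² = 1/(6*π) < C_P = 1/(3*π).

u(x) = 1/4·sin(6*π·x), so u'(x) = 3*π*cos(6*π*x)/2.
Writing u(x) = A·sin(kπx/L) with A = 1/4 and k = 2, use ∫_0^L sin²(kπx/L) dx = L/2 and ∫_0^L cos²(kπx/L) dx = L/2.
u² = 1/16·sin²(6*π·x) and (u')² = 9*π^2/4·cos²(6*π·x), and each of sin², cos² integrates to L/2 = 1/6 over (0, 1/3).
∫_0^1/3 u² dx = 1/96, so ||u||_L² = sqrt(6)/24.
∫_0^1/3 (u')² dx = 3*π^2/8, so ||u'||_L² = sqrt(6)*π/4.
Ratio ||u||_L² / ||u'||_L² = 1/(6*π).
Sharp Poincaré constant on H^1_0(0, 1/3) is C_P = L/π = 1/(3*π), achieved by sin(3*π·x).
This is the k = 2 harmonic; the ratio L/(kπ) is strictly less than C_P = L/π, consistent with the sharp inequality ||u||_L² ≤ C_P ||u'||_L².


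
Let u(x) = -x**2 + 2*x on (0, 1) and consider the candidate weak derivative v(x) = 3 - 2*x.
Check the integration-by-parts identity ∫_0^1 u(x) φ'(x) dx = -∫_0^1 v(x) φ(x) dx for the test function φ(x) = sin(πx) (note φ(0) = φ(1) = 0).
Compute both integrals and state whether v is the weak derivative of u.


LHS = -2/π, RHS = -4/π. No, v is not the weak derivative of u.

u(x) = -x**2 + 2*x, classical derivative u'(x) = 2 - 2*x.
φ(x) = sin(πx), so φ'(x) = π*cos(π*x).
Note φ(0) = φ(1) = 0, so the boundary term u·φ vanishes.
LHS = ∫_0^1 u(x) φ'(x) dx = ∫_0^1 (-π*x^2*cos(π*x) + 2*π*x*cos(π*x)) dx. Term by term:
  ∫_0^1 -π*x^2*cos(π*x) dx = 2/π;  ∫_0^1 2*π*x*cos(π*x) dx = -4/π.
Sum: 2/π − 4/π = -2/π.
So LHS = -2/π.
∫_0^1 v(x) φ(x) dx = ∫_0^1 (-2*x*sin(π*x) + 3*sin(π*x)) dx. Term by term:
  ∫_0^1 3*sin(π*x) dx = 6/π;  ∫_0^1 -2*x*sin(π*x) dx = -2/π.
Sum: 6/π − 2/π = 4/π.
So RHS = -∫_0^1 v(x) φ(x) dx = -4/π.
LHS − RHS = 2/π ≠ 0, so the identity fails.
(For a valid weak derivative the identity must hold for EVERY test function, in particular this one. The failure shows v is NOT the weak derivative of u.)
Correct weak derivative would be u'(x) = 2 - 2*x.
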